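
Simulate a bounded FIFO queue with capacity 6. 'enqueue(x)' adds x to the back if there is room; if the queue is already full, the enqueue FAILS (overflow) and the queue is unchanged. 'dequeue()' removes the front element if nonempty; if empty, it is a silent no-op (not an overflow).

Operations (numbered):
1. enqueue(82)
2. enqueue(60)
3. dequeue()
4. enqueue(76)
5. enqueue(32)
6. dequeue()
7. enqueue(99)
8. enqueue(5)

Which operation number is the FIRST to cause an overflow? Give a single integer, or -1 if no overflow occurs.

Answer: -1

Derivation:
1. enqueue(82): size=1
2. enqueue(60): size=2
3. dequeue(): size=1
4. enqueue(76): size=2
5. enqueue(32): size=3
6. dequeue(): size=2
7. enqueue(99): size=3
8. enqueue(5): size=4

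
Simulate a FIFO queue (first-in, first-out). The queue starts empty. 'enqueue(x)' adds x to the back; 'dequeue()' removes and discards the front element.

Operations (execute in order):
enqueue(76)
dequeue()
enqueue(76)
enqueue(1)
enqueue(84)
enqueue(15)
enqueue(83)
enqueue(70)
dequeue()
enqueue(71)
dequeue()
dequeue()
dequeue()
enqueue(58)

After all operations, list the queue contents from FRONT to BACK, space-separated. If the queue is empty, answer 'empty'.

enqueue(76): [76]
dequeue(): []
enqueue(76): [76]
enqueue(1): [76, 1]
enqueue(84): [76, 1, 84]
enqueue(15): [76, 1, 84, 15]
enqueue(83): [76, 1, 84, 15, 83]
enqueue(70): [76, 1, 84, 15, 83, 70]
dequeue(): [1, 84, 15, 83, 70]
enqueue(71): [1, 84, 15, 83, 70, 71]
dequeue(): [84, 15, 83, 70, 71]
dequeue(): [15, 83, 70, 71]
dequeue(): [83, 70, 71]
enqueue(58): [83, 70, 71, 58]

Answer: 83 70 71 58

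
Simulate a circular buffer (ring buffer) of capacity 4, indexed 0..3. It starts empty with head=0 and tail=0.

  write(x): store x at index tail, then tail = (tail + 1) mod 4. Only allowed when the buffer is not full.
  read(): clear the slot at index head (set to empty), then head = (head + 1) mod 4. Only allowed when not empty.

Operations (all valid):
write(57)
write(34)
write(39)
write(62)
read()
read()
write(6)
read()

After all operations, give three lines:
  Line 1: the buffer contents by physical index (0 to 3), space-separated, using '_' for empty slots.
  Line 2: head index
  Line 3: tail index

Answer: 6 _ _ 62
3
1

Derivation:
write(57): buf=[57 _ _ _], head=0, tail=1, size=1
write(34): buf=[57 34 _ _], head=0, tail=2, size=2
write(39): buf=[57 34 39 _], head=0, tail=3, size=3
write(62): buf=[57 34 39 62], head=0, tail=0, size=4
read(): buf=[_ 34 39 62], head=1, tail=0, size=3
read(): buf=[_ _ 39 62], head=2, tail=0, size=2
write(6): buf=[6 _ 39 62], head=2, tail=1, size=3
read(): buf=[6 _ _ 62], head=3, tail=1, size=2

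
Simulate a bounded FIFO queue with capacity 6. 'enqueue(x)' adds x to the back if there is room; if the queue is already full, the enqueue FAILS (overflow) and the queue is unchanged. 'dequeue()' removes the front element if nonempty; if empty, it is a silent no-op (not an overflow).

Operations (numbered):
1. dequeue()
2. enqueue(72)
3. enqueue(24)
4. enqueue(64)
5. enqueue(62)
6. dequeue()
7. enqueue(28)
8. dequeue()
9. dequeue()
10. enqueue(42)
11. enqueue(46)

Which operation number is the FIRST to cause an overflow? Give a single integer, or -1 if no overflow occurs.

1. dequeue(): empty, no-op, size=0
2. enqueue(72): size=1
3. enqueue(24): size=2
4. enqueue(64): size=3
5. enqueue(62): size=4
6. dequeue(): size=3
7. enqueue(28): size=4
8. dequeue(): size=3
9. dequeue(): size=2
10. enqueue(42): size=3
11. enqueue(46): size=4

Answer: -1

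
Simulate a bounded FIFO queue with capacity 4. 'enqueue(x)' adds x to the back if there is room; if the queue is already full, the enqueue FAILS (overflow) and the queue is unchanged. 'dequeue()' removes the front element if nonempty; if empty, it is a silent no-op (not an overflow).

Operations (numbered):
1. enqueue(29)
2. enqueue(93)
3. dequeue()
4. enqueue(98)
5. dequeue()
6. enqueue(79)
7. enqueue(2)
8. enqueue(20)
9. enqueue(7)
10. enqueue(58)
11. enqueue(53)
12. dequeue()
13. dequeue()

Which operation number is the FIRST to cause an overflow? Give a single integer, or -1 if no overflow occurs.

Answer: 9

Derivation:
1. enqueue(29): size=1
2. enqueue(93): size=2
3. dequeue(): size=1
4. enqueue(98): size=2
5. dequeue(): size=1
6. enqueue(79): size=2
7. enqueue(2): size=3
8. enqueue(20): size=4
9. enqueue(7): size=4=cap → OVERFLOW (fail)
10. enqueue(58): size=4=cap → OVERFLOW (fail)
11. enqueue(53): size=4=cap → OVERFLOW (fail)
12. dequeue(): size=3
13. dequeue(): size=2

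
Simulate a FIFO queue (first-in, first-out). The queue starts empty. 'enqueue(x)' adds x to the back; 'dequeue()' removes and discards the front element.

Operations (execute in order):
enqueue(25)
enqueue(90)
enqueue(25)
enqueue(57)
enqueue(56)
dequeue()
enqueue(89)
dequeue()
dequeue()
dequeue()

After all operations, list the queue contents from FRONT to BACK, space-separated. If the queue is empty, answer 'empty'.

enqueue(25): [25]
enqueue(90): [25, 90]
enqueue(25): [25, 90, 25]
enqueue(57): [25, 90, 25, 57]
enqueue(56): [25, 90, 25, 57, 56]
dequeue(): [90, 25, 57, 56]
enqueue(89): [90, 25, 57, 56, 89]
dequeue(): [25, 57, 56, 89]
dequeue(): [57, 56, 89]
dequeue(): [56, 89]

Answer: 56 89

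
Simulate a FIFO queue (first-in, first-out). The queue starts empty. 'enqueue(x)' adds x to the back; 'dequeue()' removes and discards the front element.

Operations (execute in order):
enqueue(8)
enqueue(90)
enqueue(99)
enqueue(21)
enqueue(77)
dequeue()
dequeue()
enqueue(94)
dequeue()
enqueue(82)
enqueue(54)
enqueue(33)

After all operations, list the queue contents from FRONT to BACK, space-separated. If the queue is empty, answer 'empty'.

Answer: 21 77 94 82 54 33

Derivation:
enqueue(8): [8]
enqueue(90): [8, 90]
enqueue(99): [8, 90, 99]
enqueue(21): [8, 90, 99, 21]
enqueue(77): [8, 90, 99, 21, 77]
dequeue(): [90, 99, 21, 77]
dequeue(): [99, 21, 77]
enqueue(94): [99, 21, 77, 94]
dequeue(): [21, 77, 94]
enqueue(82): [21, 77, 94, 82]
enqueue(54): [21, 77, 94, 82, 54]
enqueue(33): [21, 77, 94, 82, 54, 33]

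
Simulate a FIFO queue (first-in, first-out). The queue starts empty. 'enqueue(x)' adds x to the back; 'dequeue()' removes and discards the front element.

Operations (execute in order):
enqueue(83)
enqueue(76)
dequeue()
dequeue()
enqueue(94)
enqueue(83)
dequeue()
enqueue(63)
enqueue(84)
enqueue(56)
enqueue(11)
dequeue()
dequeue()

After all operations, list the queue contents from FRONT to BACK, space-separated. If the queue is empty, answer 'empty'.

Answer: 84 56 11

Derivation:
enqueue(83): [83]
enqueue(76): [83, 76]
dequeue(): [76]
dequeue(): []
enqueue(94): [94]
enqueue(83): [94, 83]
dequeue(): [83]
enqueue(63): [83, 63]
enqueue(84): [83, 63, 84]
enqueue(56): [83, 63, 84, 56]
enqueue(11): [83, 63, 84, 56, 11]
dequeue(): [63, 84, 56, 11]
dequeue(): [84, 56, 11]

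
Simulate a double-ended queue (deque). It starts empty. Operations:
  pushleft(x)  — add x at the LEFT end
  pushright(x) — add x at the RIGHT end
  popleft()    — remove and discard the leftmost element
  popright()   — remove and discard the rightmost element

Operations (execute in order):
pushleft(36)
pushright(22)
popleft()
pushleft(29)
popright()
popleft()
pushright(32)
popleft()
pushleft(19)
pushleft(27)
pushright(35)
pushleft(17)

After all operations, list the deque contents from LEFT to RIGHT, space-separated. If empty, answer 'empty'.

Answer: 17 27 19 35

Derivation:
pushleft(36): [36]
pushright(22): [36, 22]
popleft(): [22]
pushleft(29): [29, 22]
popright(): [29]
popleft(): []
pushright(32): [32]
popleft(): []
pushleft(19): [19]
pushleft(27): [27, 19]
pushright(35): [27, 19, 35]
pushleft(17): [17, 27, 19, 35]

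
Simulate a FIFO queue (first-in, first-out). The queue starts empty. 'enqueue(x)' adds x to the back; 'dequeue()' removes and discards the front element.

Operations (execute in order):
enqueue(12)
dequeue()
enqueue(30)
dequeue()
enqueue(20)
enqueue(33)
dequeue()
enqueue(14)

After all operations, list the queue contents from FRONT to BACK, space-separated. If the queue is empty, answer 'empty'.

Answer: 33 14

Derivation:
enqueue(12): [12]
dequeue(): []
enqueue(30): [30]
dequeue(): []
enqueue(20): [20]
enqueue(33): [20, 33]
dequeue(): [33]
enqueue(14): [33, 14]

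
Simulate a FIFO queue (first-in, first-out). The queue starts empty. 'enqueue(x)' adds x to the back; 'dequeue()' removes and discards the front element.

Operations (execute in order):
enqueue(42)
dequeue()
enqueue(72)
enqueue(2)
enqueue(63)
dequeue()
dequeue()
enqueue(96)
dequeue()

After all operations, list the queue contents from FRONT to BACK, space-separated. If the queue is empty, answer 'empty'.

Answer: 96

Derivation:
enqueue(42): [42]
dequeue(): []
enqueue(72): [72]
enqueue(2): [72, 2]
enqueue(63): [72, 2, 63]
dequeue(): [2, 63]
dequeue(): [63]
enqueue(96): [63, 96]
dequeue(): [96]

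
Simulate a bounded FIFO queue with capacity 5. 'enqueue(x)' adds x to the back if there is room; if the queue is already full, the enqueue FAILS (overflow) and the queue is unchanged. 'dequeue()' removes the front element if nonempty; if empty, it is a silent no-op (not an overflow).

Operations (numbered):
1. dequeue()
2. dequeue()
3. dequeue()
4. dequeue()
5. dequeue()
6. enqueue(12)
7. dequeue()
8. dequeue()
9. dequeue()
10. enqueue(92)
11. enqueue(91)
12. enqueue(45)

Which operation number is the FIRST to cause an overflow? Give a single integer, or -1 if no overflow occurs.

1. dequeue(): empty, no-op, size=0
2. dequeue(): empty, no-op, size=0
3. dequeue(): empty, no-op, size=0
4. dequeue(): empty, no-op, size=0
5. dequeue(): empty, no-op, size=0
6. enqueue(12): size=1
7. dequeue(): size=0
8. dequeue(): empty, no-op, size=0
9. dequeue(): empty, no-op, size=0
10. enqueue(92): size=1
11. enqueue(91): size=2
12. enqueue(45): size=3

Answer: -1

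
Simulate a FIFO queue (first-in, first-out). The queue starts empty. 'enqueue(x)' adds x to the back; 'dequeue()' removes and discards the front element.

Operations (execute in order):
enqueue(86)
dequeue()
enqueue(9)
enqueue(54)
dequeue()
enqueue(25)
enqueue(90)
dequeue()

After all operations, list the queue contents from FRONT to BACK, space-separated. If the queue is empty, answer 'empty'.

enqueue(86): [86]
dequeue(): []
enqueue(9): [9]
enqueue(54): [9, 54]
dequeue(): [54]
enqueue(25): [54, 25]
enqueue(90): [54, 25, 90]
dequeue(): [25, 90]

Answer: 25 90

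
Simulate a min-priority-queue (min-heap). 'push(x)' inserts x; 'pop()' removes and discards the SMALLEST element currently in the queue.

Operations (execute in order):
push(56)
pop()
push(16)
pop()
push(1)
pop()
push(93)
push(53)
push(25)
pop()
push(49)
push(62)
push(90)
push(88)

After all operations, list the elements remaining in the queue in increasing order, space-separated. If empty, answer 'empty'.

Answer: 49 53 62 88 90 93

Derivation:
push(56): heap contents = [56]
pop() → 56: heap contents = []
push(16): heap contents = [16]
pop() → 16: heap contents = []
push(1): heap contents = [1]
pop() → 1: heap contents = []
push(93): heap contents = [93]
push(53): heap contents = [53, 93]
push(25): heap contents = [25, 53, 93]
pop() → 25: heap contents = [53, 93]
push(49): heap contents = [49, 53, 93]
push(62): heap contents = [49, 53, 62, 93]
push(90): heap contents = [49, 53, 62, 90, 93]
push(88): heap contents = [49, 53, 62, 88, 90, 93]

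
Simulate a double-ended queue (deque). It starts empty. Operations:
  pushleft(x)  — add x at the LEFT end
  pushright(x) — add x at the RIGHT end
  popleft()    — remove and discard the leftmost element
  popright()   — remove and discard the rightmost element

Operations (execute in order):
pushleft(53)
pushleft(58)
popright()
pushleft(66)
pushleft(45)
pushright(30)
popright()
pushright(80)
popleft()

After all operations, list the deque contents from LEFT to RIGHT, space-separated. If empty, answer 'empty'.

pushleft(53): [53]
pushleft(58): [58, 53]
popright(): [58]
pushleft(66): [66, 58]
pushleft(45): [45, 66, 58]
pushright(30): [45, 66, 58, 30]
popright(): [45, 66, 58]
pushright(80): [45, 66, 58, 80]
popleft(): [66, 58, 80]

Answer: 66 58 80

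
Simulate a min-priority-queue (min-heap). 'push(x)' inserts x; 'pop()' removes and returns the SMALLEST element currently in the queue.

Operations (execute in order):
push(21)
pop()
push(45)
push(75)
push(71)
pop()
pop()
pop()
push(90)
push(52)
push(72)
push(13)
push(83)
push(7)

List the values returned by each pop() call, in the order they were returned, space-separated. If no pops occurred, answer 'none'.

push(21): heap contents = [21]
pop() → 21: heap contents = []
push(45): heap contents = [45]
push(75): heap contents = [45, 75]
push(71): heap contents = [45, 71, 75]
pop() → 45: heap contents = [71, 75]
pop() → 71: heap contents = [75]
pop() → 75: heap contents = []
push(90): heap contents = [90]
push(52): heap contents = [52, 90]
push(72): heap contents = [52, 72, 90]
push(13): heap contents = [13, 52, 72, 90]
push(83): heap contents = [13, 52, 72, 83, 90]
push(7): heap contents = [7, 13, 52, 72, 83, 90]

Answer: 21 45 71 75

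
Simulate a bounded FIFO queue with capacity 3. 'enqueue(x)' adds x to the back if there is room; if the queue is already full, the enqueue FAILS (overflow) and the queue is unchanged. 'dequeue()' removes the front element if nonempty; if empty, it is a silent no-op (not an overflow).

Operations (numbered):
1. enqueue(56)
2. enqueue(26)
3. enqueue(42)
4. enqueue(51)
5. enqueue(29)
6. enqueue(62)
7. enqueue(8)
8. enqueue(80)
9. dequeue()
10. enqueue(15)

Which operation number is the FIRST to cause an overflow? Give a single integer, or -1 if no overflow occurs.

Answer: 4

Derivation:
1. enqueue(56): size=1
2. enqueue(26): size=2
3. enqueue(42): size=3
4. enqueue(51): size=3=cap → OVERFLOW (fail)
5. enqueue(29): size=3=cap → OVERFLOW (fail)
6. enqueue(62): size=3=cap → OVERFLOW (fail)
7. enqueue(8): size=3=cap → OVERFLOW (fail)
8. enqueue(80): size=3=cap → OVERFLOW (fail)
9. dequeue(): size=2
10. enqueue(15): size=3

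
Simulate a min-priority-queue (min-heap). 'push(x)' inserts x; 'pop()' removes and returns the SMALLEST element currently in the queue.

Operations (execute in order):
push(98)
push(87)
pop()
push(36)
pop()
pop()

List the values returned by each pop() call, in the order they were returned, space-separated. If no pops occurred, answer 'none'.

push(98): heap contents = [98]
push(87): heap contents = [87, 98]
pop() → 87: heap contents = [98]
push(36): heap contents = [36, 98]
pop() → 36: heap contents = [98]
pop() → 98: heap contents = []

Answer: 87 36 98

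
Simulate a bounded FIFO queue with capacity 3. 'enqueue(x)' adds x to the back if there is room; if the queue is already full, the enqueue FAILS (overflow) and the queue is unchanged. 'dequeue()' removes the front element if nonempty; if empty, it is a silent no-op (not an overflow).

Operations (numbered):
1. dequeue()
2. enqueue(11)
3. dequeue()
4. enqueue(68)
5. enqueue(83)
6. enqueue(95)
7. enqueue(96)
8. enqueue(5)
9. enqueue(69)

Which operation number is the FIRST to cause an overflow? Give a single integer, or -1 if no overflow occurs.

Answer: 7

Derivation:
1. dequeue(): empty, no-op, size=0
2. enqueue(11): size=1
3. dequeue(): size=0
4. enqueue(68): size=1
5. enqueue(83): size=2
6. enqueue(95): size=3
7. enqueue(96): size=3=cap → OVERFLOW (fail)
8. enqueue(5): size=3=cap → OVERFLOW (fail)
9. enqueue(69): size=3=cap → OVERFLOW (fail)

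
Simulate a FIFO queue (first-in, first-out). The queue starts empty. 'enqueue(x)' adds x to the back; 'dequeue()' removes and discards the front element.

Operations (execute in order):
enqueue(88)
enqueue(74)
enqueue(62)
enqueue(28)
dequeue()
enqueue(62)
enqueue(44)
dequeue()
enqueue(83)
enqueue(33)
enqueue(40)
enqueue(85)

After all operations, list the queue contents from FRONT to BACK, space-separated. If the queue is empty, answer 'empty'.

enqueue(88): [88]
enqueue(74): [88, 74]
enqueue(62): [88, 74, 62]
enqueue(28): [88, 74, 62, 28]
dequeue(): [74, 62, 28]
enqueue(62): [74, 62, 28, 62]
enqueue(44): [74, 62, 28, 62, 44]
dequeue(): [62, 28, 62, 44]
enqueue(83): [62, 28, 62, 44, 83]
enqueue(33): [62, 28, 62, 44, 83, 33]
enqueue(40): [62, 28, 62, 44, 83, 33, 40]
enqueue(85): [62, 28, 62, 44, 83, 33, 40, 85]

Answer: 62 28 62 44 83 33 40 85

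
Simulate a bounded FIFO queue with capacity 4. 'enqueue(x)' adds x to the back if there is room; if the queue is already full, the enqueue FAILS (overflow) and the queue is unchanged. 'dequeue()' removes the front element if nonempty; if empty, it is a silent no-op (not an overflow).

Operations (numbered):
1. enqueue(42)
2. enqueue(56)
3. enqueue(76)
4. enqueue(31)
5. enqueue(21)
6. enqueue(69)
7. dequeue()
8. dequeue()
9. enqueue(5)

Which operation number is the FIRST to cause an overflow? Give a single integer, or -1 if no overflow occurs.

1. enqueue(42): size=1
2. enqueue(56): size=2
3. enqueue(76): size=3
4. enqueue(31): size=4
5. enqueue(21): size=4=cap → OVERFLOW (fail)
6. enqueue(69): size=4=cap → OVERFLOW (fail)
7. dequeue(): size=3
8. dequeue(): size=2
9. enqueue(5): size=3

Answer: 5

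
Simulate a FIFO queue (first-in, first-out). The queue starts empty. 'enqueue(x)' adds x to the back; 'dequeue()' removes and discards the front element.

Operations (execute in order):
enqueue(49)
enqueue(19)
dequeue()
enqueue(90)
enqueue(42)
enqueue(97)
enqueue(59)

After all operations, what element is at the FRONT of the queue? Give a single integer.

enqueue(49): queue = [49]
enqueue(19): queue = [49, 19]
dequeue(): queue = [19]
enqueue(90): queue = [19, 90]
enqueue(42): queue = [19, 90, 42]
enqueue(97): queue = [19, 90, 42, 97]
enqueue(59): queue = [19, 90, 42, 97, 59]

Answer: 19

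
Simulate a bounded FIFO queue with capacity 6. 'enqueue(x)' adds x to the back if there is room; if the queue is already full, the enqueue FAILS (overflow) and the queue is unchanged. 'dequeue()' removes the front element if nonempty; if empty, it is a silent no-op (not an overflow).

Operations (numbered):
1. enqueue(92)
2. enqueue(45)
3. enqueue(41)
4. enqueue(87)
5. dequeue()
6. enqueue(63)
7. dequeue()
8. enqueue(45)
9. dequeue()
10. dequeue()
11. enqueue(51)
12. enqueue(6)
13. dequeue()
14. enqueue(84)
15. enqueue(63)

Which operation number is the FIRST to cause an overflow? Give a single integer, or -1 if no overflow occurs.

Answer: -1

Derivation:
1. enqueue(92): size=1
2. enqueue(45): size=2
3. enqueue(41): size=3
4. enqueue(87): size=4
5. dequeue(): size=3
6. enqueue(63): size=4
7. dequeue(): size=3
8. enqueue(45): size=4
9. dequeue(): size=3
10. dequeue(): size=2
11. enqueue(51): size=3
12. enqueue(6): size=4
13. dequeue(): size=3
14. enqueue(84): size=4
15. enqueue(63): size=5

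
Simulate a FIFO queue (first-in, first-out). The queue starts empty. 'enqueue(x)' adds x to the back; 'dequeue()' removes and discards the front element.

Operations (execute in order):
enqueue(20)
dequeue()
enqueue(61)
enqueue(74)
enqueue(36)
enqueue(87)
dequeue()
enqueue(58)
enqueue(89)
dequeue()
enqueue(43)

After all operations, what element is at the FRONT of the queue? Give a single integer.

Answer: 36

Derivation:
enqueue(20): queue = [20]
dequeue(): queue = []
enqueue(61): queue = [61]
enqueue(74): queue = [61, 74]
enqueue(36): queue = [61, 74, 36]
enqueue(87): queue = [61, 74, 36, 87]
dequeue(): queue = [74, 36, 87]
enqueue(58): queue = [74, 36, 87, 58]
enqueue(89): queue = [74, 36, 87, 58, 89]
dequeue(): queue = [36, 87, 58, 89]
enqueue(43): queue = [36, 87, 58, 89, 43]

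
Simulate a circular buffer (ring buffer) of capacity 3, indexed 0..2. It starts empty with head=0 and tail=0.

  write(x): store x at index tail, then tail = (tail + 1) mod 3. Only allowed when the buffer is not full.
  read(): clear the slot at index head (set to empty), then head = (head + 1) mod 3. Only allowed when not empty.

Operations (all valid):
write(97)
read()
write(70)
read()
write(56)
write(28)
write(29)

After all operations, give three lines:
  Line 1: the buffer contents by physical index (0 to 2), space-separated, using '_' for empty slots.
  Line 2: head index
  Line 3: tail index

write(97): buf=[97 _ _], head=0, tail=1, size=1
read(): buf=[_ _ _], head=1, tail=1, size=0
write(70): buf=[_ 70 _], head=1, tail=2, size=1
read(): buf=[_ _ _], head=2, tail=2, size=0
write(56): buf=[_ _ 56], head=2, tail=0, size=1
write(28): buf=[28 _ 56], head=2, tail=1, size=2
write(29): buf=[28 29 56], head=2, tail=2, size=3

Answer: 28 29 56
2
2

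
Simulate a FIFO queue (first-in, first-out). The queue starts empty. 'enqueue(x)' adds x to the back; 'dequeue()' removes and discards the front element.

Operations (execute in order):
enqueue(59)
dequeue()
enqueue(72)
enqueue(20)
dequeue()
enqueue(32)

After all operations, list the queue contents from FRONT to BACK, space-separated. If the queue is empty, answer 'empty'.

enqueue(59): [59]
dequeue(): []
enqueue(72): [72]
enqueue(20): [72, 20]
dequeue(): [20]
enqueue(32): [20, 32]

Answer: 20 32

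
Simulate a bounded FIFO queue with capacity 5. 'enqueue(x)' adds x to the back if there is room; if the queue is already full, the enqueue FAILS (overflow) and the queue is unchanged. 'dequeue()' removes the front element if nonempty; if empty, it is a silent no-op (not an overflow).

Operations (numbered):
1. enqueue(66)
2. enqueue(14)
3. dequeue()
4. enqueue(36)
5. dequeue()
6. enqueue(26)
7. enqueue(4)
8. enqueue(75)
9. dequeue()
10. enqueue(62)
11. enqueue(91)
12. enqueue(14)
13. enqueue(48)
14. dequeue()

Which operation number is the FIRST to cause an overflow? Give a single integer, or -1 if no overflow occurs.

Answer: 12

Derivation:
1. enqueue(66): size=1
2. enqueue(14): size=2
3. dequeue(): size=1
4. enqueue(36): size=2
5. dequeue(): size=1
6. enqueue(26): size=2
7. enqueue(4): size=3
8. enqueue(75): size=4
9. dequeue(): size=3
10. enqueue(62): size=4
11. enqueue(91): size=5
12. enqueue(14): size=5=cap → OVERFLOW (fail)
13. enqueue(48): size=5=cap → OVERFLOW (fail)
14. dequeue(): size=4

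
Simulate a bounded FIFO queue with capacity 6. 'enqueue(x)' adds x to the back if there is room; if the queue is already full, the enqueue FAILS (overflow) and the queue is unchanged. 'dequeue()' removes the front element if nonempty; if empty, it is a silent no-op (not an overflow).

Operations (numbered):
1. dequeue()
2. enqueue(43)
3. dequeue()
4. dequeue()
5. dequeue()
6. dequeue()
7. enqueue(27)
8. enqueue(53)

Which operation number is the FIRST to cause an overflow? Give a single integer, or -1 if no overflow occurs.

Answer: -1

Derivation:
1. dequeue(): empty, no-op, size=0
2. enqueue(43): size=1
3. dequeue(): size=0
4. dequeue(): empty, no-op, size=0
5. dequeue(): empty, no-op, size=0
6. dequeue(): empty, no-op, size=0
7. enqueue(27): size=1
8. enqueue(53): size=2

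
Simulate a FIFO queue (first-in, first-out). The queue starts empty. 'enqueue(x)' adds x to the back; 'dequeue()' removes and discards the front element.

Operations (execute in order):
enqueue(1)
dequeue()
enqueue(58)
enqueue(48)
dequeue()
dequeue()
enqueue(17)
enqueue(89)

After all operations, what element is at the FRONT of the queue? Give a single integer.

Answer: 17

Derivation:
enqueue(1): queue = [1]
dequeue(): queue = []
enqueue(58): queue = [58]
enqueue(48): queue = [58, 48]
dequeue(): queue = [48]
dequeue(): queue = []
enqueue(17): queue = [17]
enqueue(89): queue = [17, 89]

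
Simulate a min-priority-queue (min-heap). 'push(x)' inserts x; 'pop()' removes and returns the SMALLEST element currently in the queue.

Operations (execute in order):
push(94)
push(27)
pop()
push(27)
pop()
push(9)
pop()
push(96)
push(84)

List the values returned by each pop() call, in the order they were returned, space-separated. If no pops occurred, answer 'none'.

push(94): heap contents = [94]
push(27): heap contents = [27, 94]
pop() → 27: heap contents = [94]
push(27): heap contents = [27, 94]
pop() → 27: heap contents = [94]
push(9): heap contents = [9, 94]
pop() → 9: heap contents = [94]
push(96): heap contents = [94, 96]
push(84): heap contents = [84, 94, 96]

Answer: 27 27 9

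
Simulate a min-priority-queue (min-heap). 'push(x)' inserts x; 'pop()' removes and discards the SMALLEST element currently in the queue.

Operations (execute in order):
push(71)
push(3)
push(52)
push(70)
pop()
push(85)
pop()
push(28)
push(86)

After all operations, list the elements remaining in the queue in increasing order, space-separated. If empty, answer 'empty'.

Answer: 28 70 71 85 86

Derivation:
push(71): heap contents = [71]
push(3): heap contents = [3, 71]
push(52): heap contents = [3, 52, 71]
push(70): heap contents = [3, 52, 70, 71]
pop() → 3: heap contents = [52, 70, 71]
push(85): heap contents = [52, 70, 71, 85]
pop() → 52: heap contents = [70, 71, 85]
push(28): heap contents = [28, 70, 71, 85]
push(86): heap contents = [28, 70, 71, 85, 86]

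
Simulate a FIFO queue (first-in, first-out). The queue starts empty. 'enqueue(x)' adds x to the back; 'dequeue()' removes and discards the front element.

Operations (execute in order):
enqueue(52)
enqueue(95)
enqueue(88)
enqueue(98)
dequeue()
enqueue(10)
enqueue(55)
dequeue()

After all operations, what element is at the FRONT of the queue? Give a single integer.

enqueue(52): queue = [52]
enqueue(95): queue = [52, 95]
enqueue(88): queue = [52, 95, 88]
enqueue(98): queue = [52, 95, 88, 98]
dequeue(): queue = [95, 88, 98]
enqueue(10): queue = [95, 88, 98, 10]
enqueue(55): queue = [95, 88, 98, 10, 55]
dequeue(): queue = [88, 98, 10, 55]

Answer: 88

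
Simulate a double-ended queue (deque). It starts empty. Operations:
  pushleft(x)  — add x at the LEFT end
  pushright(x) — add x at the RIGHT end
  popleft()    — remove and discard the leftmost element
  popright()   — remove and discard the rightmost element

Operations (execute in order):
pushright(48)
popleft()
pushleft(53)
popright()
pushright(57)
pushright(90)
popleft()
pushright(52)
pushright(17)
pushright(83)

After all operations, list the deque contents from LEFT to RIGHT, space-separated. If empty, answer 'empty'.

pushright(48): [48]
popleft(): []
pushleft(53): [53]
popright(): []
pushright(57): [57]
pushright(90): [57, 90]
popleft(): [90]
pushright(52): [90, 52]
pushright(17): [90, 52, 17]
pushright(83): [90, 52, 17, 83]

Answer: 90 52 17 83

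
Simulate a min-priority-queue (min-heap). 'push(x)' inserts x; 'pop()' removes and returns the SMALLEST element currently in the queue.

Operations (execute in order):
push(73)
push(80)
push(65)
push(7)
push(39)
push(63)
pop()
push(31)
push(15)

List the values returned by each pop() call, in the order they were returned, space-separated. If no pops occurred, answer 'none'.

Answer: 7

Derivation:
push(73): heap contents = [73]
push(80): heap contents = [73, 80]
push(65): heap contents = [65, 73, 80]
push(7): heap contents = [7, 65, 73, 80]
push(39): heap contents = [7, 39, 65, 73, 80]
push(63): heap contents = [7, 39, 63, 65, 73, 80]
pop() → 7: heap contents = [39, 63, 65, 73, 80]
push(31): heap contents = [31, 39, 63, 65, 73, 80]
push(15): heap contents = [15, 31, 39, 63, 65, 73, 80]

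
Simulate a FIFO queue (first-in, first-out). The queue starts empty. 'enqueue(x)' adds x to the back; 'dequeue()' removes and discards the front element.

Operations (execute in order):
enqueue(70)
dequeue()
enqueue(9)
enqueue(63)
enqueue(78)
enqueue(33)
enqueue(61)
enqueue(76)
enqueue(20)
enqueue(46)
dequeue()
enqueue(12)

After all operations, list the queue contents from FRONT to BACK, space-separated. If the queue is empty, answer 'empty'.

enqueue(70): [70]
dequeue(): []
enqueue(9): [9]
enqueue(63): [9, 63]
enqueue(78): [9, 63, 78]
enqueue(33): [9, 63, 78, 33]
enqueue(61): [9, 63, 78, 33, 61]
enqueue(76): [9, 63, 78, 33, 61, 76]
enqueue(20): [9, 63, 78, 33, 61, 76, 20]
enqueue(46): [9, 63, 78, 33, 61, 76, 20, 46]
dequeue(): [63, 78, 33, 61, 76, 20, 46]
enqueue(12): [63, 78, 33, 61, 76, 20, 46, 12]

Answer: 63 78 33 61 76 20 46 12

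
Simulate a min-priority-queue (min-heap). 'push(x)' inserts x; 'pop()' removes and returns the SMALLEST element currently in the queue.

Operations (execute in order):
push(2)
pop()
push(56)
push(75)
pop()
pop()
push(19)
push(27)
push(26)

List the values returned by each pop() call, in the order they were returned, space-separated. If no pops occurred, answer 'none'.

Answer: 2 56 75

Derivation:
push(2): heap contents = [2]
pop() → 2: heap contents = []
push(56): heap contents = [56]
push(75): heap contents = [56, 75]
pop() → 56: heap contents = [75]
pop() → 75: heap contents = []
push(19): heap contents = [19]
push(27): heap contents = [19, 27]
push(26): heap contents = [19, 26, 27]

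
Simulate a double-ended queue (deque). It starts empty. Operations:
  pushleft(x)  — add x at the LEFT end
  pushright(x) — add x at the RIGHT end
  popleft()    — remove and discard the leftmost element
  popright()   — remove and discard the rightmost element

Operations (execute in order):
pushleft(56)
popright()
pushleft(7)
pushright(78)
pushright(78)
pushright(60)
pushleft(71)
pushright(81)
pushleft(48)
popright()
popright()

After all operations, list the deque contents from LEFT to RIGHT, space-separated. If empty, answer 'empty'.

Answer: 48 71 7 78 78

Derivation:
pushleft(56): [56]
popright(): []
pushleft(7): [7]
pushright(78): [7, 78]
pushright(78): [7, 78, 78]
pushright(60): [7, 78, 78, 60]
pushleft(71): [71, 7, 78, 78, 60]
pushright(81): [71, 7, 78, 78, 60, 81]
pushleft(48): [48, 71, 7, 78, 78, 60, 81]
popright(): [48, 71, 7, 78, 78, 60]
popright(): [48, 71, 7, 78, 78]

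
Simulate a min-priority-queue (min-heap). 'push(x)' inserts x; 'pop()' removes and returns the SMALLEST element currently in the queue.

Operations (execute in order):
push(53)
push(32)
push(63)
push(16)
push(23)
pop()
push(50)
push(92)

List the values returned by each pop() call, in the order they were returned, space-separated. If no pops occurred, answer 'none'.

push(53): heap contents = [53]
push(32): heap contents = [32, 53]
push(63): heap contents = [32, 53, 63]
push(16): heap contents = [16, 32, 53, 63]
push(23): heap contents = [16, 23, 32, 53, 63]
pop() → 16: heap contents = [23, 32, 53, 63]
push(50): heap contents = [23, 32, 50, 53, 63]
push(92): heap contents = [23, 32, 50, 53, 63, 92]

Answer: 16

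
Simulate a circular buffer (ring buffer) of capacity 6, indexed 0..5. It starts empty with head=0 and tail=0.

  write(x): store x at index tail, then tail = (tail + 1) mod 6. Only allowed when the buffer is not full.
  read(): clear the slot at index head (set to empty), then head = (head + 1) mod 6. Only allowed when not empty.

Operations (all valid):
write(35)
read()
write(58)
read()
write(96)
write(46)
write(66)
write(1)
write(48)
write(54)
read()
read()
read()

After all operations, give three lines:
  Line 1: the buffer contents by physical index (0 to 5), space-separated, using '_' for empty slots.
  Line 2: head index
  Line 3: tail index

write(35): buf=[35 _ _ _ _ _], head=0, tail=1, size=1
read(): buf=[_ _ _ _ _ _], head=1, tail=1, size=0
write(58): buf=[_ 58 _ _ _ _], head=1, tail=2, size=1
read(): buf=[_ _ _ _ _ _], head=2, tail=2, size=0
write(96): buf=[_ _ 96 _ _ _], head=2, tail=3, size=1
write(46): buf=[_ _ 96 46 _ _], head=2, tail=4, size=2
write(66): buf=[_ _ 96 46 66 _], head=2, tail=5, size=3
write(1): buf=[_ _ 96 46 66 1], head=2, tail=0, size=4
write(48): buf=[48 _ 96 46 66 1], head=2, tail=1, size=5
write(54): buf=[48 54 96 46 66 1], head=2, tail=2, size=6
read(): buf=[48 54 _ 46 66 1], head=3, tail=2, size=5
read(): buf=[48 54 _ _ 66 1], head=4, tail=2, size=4
read(): buf=[48 54 _ _ _ 1], head=5, tail=2, size=3

Answer: 48 54 _ _ _ 1
5
2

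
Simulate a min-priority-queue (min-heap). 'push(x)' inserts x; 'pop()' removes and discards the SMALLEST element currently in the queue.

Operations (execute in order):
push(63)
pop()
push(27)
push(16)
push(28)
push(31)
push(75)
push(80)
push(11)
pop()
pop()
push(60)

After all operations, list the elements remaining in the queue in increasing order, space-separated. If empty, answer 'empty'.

push(63): heap contents = [63]
pop() → 63: heap contents = []
push(27): heap contents = [27]
push(16): heap contents = [16, 27]
push(28): heap contents = [16, 27, 28]
push(31): heap contents = [16, 27, 28, 31]
push(75): heap contents = [16, 27, 28, 31, 75]
push(80): heap contents = [16, 27, 28, 31, 75, 80]
push(11): heap contents = [11, 16, 27, 28, 31, 75, 80]
pop() → 11: heap contents = [16, 27, 28, 31, 75, 80]
pop() → 16: heap contents = [27, 28, 31, 75, 80]
push(60): heap contents = [27, 28, 31, 60, 75, 80]

Answer: 27 28 31 60 75 80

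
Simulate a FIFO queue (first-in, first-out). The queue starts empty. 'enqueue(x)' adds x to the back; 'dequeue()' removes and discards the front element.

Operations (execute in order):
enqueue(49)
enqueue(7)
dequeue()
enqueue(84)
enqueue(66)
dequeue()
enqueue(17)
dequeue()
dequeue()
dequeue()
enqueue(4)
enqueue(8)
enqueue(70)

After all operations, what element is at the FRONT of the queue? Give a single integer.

enqueue(49): queue = [49]
enqueue(7): queue = [49, 7]
dequeue(): queue = [7]
enqueue(84): queue = [7, 84]
enqueue(66): queue = [7, 84, 66]
dequeue(): queue = [84, 66]
enqueue(17): queue = [84, 66, 17]
dequeue(): queue = [66, 17]
dequeue(): queue = [17]
dequeue(): queue = []
enqueue(4): queue = [4]
enqueue(8): queue = [4, 8]
enqueue(70): queue = [4, 8, 70]

Answer: 4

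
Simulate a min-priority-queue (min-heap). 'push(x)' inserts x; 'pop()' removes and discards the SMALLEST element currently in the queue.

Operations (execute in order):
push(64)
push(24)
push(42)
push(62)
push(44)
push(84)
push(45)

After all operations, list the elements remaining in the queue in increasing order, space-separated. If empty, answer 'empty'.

push(64): heap contents = [64]
push(24): heap contents = [24, 64]
push(42): heap contents = [24, 42, 64]
push(62): heap contents = [24, 42, 62, 64]
push(44): heap contents = [24, 42, 44, 62, 64]
push(84): heap contents = [24, 42, 44, 62, 64, 84]
push(45): heap contents = [24, 42, 44, 45, 62, 64, 84]

Answer: 24 42 44 45 62 64 84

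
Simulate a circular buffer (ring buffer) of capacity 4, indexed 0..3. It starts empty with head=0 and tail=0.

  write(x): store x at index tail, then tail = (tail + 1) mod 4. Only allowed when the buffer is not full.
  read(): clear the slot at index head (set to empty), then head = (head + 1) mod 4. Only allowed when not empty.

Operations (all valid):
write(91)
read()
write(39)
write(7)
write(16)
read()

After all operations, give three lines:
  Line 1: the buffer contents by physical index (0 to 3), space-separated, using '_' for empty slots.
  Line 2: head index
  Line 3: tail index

Answer: _ _ 7 16
2
0

Derivation:
write(91): buf=[91 _ _ _], head=0, tail=1, size=1
read(): buf=[_ _ _ _], head=1, tail=1, size=0
write(39): buf=[_ 39 _ _], head=1, tail=2, size=1
write(7): buf=[_ 39 7 _], head=1, tail=3, size=2
write(16): buf=[_ 39 7 16], head=1, tail=0, size=3
read(): buf=[_ _ 7 16], head=2, tail=0, size=2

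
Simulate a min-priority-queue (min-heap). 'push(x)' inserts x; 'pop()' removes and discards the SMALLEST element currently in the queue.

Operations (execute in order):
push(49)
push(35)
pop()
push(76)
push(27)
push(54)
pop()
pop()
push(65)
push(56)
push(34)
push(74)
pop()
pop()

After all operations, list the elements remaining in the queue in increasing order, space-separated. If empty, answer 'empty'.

push(49): heap contents = [49]
push(35): heap contents = [35, 49]
pop() → 35: heap contents = [49]
push(76): heap contents = [49, 76]
push(27): heap contents = [27, 49, 76]
push(54): heap contents = [27, 49, 54, 76]
pop() → 27: heap contents = [49, 54, 76]
pop() → 49: heap contents = [54, 76]
push(65): heap contents = [54, 65, 76]
push(56): heap contents = [54, 56, 65, 76]
push(34): heap contents = [34, 54, 56, 65, 76]
push(74): heap contents = [34, 54, 56, 65, 74, 76]
pop() → 34: heap contents = [54, 56, 65, 74, 76]
pop() → 54: heap contents = [56, 65, 74, 76]

Answer: 56 65 74 76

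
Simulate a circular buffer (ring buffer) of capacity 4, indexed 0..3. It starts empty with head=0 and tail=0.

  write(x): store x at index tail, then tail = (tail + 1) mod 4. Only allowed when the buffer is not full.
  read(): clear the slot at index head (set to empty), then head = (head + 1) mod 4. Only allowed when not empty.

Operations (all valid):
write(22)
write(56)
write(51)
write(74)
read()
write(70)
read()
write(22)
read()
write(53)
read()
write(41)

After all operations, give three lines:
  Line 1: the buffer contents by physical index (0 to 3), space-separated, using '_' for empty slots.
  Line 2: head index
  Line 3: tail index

Answer: 70 22 53 41
0
0

Derivation:
write(22): buf=[22 _ _ _], head=0, tail=1, size=1
write(56): buf=[22 56 _ _], head=0, tail=2, size=2
write(51): buf=[22 56 51 _], head=0, tail=3, size=3
write(74): buf=[22 56 51 74], head=0, tail=0, size=4
read(): buf=[_ 56 51 74], head=1, tail=0, size=3
write(70): buf=[70 56 51 74], head=1, tail=1, size=4
read(): buf=[70 _ 51 74], head=2, tail=1, size=3
write(22): buf=[70 22 51 74], head=2, tail=2, size=4
read(): buf=[70 22 _ 74], head=3, tail=2, size=3
write(53): buf=[70 22 53 74], head=3, tail=3, size=4
read(): buf=[70 22 53 _], head=0, tail=3, size=3
write(41): buf=[70 22 53 41], head=0, tail=0, size=4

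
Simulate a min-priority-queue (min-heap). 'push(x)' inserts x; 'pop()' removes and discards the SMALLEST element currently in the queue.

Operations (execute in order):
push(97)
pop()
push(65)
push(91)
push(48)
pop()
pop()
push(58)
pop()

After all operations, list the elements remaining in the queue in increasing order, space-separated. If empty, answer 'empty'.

push(97): heap contents = [97]
pop() → 97: heap contents = []
push(65): heap contents = [65]
push(91): heap contents = [65, 91]
push(48): heap contents = [48, 65, 91]
pop() → 48: heap contents = [65, 91]
pop() → 65: heap contents = [91]
push(58): heap contents = [58, 91]
pop() → 58: heap contents = [91]

Answer: 91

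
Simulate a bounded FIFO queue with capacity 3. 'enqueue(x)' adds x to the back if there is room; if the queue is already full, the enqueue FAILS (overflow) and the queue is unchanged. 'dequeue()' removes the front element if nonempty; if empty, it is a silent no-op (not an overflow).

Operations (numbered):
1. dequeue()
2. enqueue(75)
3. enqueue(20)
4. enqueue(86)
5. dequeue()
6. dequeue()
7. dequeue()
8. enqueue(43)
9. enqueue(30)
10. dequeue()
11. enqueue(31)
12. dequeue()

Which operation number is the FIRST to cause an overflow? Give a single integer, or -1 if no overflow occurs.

1. dequeue(): empty, no-op, size=0
2. enqueue(75): size=1
3. enqueue(20): size=2
4. enqueue(86): size=3
5. dequeue(): size=2
6. dequeue(): size=1
7. dequeue(): size=0
8. enqueue(43): size=1
9. enqueue(30): size=2
10. dequeue(): size=1
11. enqueue(31): size=2
12. dequeue(): size=1

Answer: -1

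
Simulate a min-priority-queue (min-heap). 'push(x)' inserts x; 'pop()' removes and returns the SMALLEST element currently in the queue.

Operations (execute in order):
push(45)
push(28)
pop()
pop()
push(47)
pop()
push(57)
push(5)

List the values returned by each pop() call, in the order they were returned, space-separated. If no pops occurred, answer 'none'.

Answer: 28 45 47

Derivation:
push(45): heap contents = [45]
push(28): heap contents = [28, 45]
pop() → 28: heap contents = [45]
pop() → 45: heap contents = []
push(47): heap contents = [47]
pop() → 47: heap contents = []
push(57): heap contents = [57]
push(5): heap contents = [5, 57]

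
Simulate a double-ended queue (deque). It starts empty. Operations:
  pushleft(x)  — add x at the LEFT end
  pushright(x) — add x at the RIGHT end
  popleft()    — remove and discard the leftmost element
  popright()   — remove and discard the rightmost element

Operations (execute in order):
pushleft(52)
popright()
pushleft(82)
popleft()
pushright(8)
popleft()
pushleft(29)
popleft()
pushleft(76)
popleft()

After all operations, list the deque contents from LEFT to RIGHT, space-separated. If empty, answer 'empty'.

pushleft(52): [52]
popright(): []
pushleft(82): [82]
popleft(): []
pushright(8): [8]
popleft(): []
pushleft(29): [29]
popleft(): []
pushleft(76): [76]
popleft(): []

Answer: empty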